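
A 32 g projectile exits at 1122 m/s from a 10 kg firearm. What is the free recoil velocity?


v_recoil = m_p * v_p / m_gun = 0.032 * 1122 / 10 = 3.59 m/s

3.59 m/s


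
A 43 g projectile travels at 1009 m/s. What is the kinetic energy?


E = 0.5*m*v^2 = 0.5*0.043*1009^2 = 21889 J

21889 J


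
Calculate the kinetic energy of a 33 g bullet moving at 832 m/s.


E = 0.5*m*v^2 = 0.5*0.033*832^2 = 11422 J

11422 J


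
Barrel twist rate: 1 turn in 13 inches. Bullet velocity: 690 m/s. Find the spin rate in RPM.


twist_m = 13*0.0254 = 0.3302 m
spin = v/twist = 690/0.3302 = 2089.643 rev/s
RPM = spin*60 = 2089.643*60 ≈ 125379 RPM

125379 RPM


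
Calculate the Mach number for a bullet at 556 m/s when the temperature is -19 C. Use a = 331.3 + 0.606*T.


a = 331.3 + 0.606*(-19) = 319.786 m/s
M = v/a = 556/319.786 = 1.739

1.739


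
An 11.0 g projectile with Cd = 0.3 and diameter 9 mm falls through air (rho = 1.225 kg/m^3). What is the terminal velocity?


A = pi*(d/2)^2 = pi*(9/2000)^2 = 6.36173e-05 m^2
vt = sqrt(2mg/(Cd*rho*A)) = sqrt(2*0.011*9.81/(0.3 * 1.225 * 6.36173e-05)) = 96.08 m/s

96.08 m/s


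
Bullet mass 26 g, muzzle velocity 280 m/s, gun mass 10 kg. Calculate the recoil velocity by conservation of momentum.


v_recoil = m_p * v_p / m_gun = 0.026 * 280 / 10 = 0.728 m/s

0.728 m/s


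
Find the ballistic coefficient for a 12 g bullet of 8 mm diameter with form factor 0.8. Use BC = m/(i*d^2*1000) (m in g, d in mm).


BC = m/(i*d^2*1000) = 12/(0.8 * 8^2 * 1000) = 0.0002344

0.0002344


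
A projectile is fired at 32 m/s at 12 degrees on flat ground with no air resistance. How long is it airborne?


T = 2*v0*sin(theta)/g = 2*32*sin(12°)/9.81 = 1.356 s

1.356 s


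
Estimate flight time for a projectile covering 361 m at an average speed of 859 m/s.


t = d/v = 361/859 = 0.4203 s

0.4203 s


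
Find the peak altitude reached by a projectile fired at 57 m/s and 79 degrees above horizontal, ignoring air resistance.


H = (v0*sin(theta))^2 / (2g) = (57*sin(79°))^2 / (2*9.81) = 159.6 m

159.6 m


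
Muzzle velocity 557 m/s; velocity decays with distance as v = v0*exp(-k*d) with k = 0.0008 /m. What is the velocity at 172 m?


v = v0*exp(-k*d) = 557*exp(-0.0008*172) = 485.4 m/s

485.4 m/s


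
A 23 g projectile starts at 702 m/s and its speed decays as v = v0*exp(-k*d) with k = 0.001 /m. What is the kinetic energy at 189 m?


v = v0*exp(-k*d) = 702*exp(-0.001*189) = 581.106 m/s
E = 0.5*m*v^2 = 0.5*0.023*581.106^2 = 3883 J

3883 J


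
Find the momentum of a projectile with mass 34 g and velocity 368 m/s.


p = m*v = 0.034*368 = 12.51 kg·m/s

12.51 kg·m/s


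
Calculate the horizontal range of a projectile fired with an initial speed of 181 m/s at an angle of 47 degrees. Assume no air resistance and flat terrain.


R = v0^2 * sin(2*theta) / g = 181^2 * sin(2*47°) / 9.81 = 3331 m

3331 m


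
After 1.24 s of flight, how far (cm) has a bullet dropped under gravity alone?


drop = 0.5*g*t^2 = 0.5*9.81*1.24^2 = 7.54193 m ≈ 754.2 cm

754.2 cm


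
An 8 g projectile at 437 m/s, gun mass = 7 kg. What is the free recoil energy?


v_r = m_p*v_p/m_gun = 0.008*437/7 = 0.499429 m/s, E_r = 0.5*m_gun*v_r^2 = 0.5*7*0.499429^2 = 0.873 J

0.873 J


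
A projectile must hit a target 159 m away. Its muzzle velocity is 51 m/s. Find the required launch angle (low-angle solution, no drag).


sin(2*theta) = R*g/v0^2 = 159*9.81/51^2 = 0.599689, theta = arcsin(0.599689)/2 = 18.42°

18.42 degrees


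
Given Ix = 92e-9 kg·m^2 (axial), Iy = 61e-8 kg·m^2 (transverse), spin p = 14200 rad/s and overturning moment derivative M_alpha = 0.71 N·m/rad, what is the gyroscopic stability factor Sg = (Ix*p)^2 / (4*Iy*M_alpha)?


Sg = Ix^2 * p^2 / (4 * Iy * M_alpha) = (92e-9)^2 * 14200^2 / (4 * 61e-8 * 0.71) = 0.9852

0.9852


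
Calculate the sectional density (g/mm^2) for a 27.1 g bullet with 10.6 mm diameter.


SD = m/d^2 = 27.1/10.6^2 = 0.2412 g/mm^2

0.2412 g/mm^2


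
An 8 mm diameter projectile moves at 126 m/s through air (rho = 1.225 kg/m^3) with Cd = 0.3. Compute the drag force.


A = pi*(d/2)^2 = pi*(8/2000)^2 = 5.02655e-05 m^2
Fd = 0.5*Cd*rho*A*v^2 = 0.5*0.3*1.225*5.02655e-05*126^2 = 0.1466 N

0.1466 N


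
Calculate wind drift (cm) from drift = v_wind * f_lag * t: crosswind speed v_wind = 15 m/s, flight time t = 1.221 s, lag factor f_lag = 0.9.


drift = v_wind * lag * t = 15 * 0.9 * 1.221 = 16.4835 m ≈ 1648 cm

1648 cm


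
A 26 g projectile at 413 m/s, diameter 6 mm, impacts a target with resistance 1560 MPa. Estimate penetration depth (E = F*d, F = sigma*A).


A = pi*(d/2)^2 = pi*(6/2)^2 = 28.2743 mm^2
E = 0.5*m*v^2 = 0.5*0.026*413^2 = 2217.4 J
depth = E/(sigma*A) = 2217.4 J / (1560 MPa * 28.2743 mm^2) = 2217.4/(1560 * 28.2743) m = 0.050272 m ≈ 50.27 mm

50.27 mm


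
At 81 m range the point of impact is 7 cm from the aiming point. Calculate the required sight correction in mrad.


1 mrad subtends 1 cm per 10 m of range, so adj = error_cm / (dist_m / 10) = 7 / (81/10) = 0.8642 mrad

0.8642 mrad


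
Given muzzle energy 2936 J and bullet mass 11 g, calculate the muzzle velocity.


v = sqrt(2*E/m) = sqrt(2*2936/0.011) = 730.6 m/s

730.6 m/s


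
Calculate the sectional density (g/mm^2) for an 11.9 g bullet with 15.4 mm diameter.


SD = m/d^2 = 11.9/15.4^2 = 0.05018 g/mm^2

0.05018 g/mm^2


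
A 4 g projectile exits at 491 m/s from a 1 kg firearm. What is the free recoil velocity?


v_recoil = m_p * v_p / m_gun = 0.004 * 491 / 1 = 1.964 m/s

1.964 m/s


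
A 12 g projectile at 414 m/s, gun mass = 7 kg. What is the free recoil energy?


v_r = m_p*v_p/m_gun = 0.012*414/7 = 0.709714 m/s, E_r = 0.5*m_gun*v_r^2 = 0.5*7*0.709714^2 = 1.763 J

1.763 J


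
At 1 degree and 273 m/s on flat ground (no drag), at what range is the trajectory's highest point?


R = v0^2*sin(2*theta)/g = 273^2*sin(2*1°)/9.81 = 265.14 m
apex_dist = R/2 = 265.14/2 = 132.6 m

132.6 m


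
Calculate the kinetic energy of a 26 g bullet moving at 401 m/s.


E = 0.5*m*v^2 = 0.5*0.026*401^2 = 2090 J

2090 J


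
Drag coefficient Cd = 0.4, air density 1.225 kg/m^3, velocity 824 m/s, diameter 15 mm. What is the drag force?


A = pi*(d/2)^2 = pi*(15/2000)^2 = 1.76715e-04 m^2
Fd = 0.5*Cd*rho*A*v^2 = 0.5*0.4*1.225*1.76715e-04*824^2 = 29.4 N

29.4 N


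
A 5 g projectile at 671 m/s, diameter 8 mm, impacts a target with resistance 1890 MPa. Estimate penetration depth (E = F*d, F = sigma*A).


A = pi*(d/2)^2 = pi*(8/2)^2 = 50.2655 mm^2
E = 0.5*m*v^2 = 0.5*0.005*671^2 = 1125.6 J
depth = E/(sigma*A) = 1125.6 J / (1890 MPa * 50.2655 mm^2) = 1125.6/(1890 * 50.2655) m = 0.0118482 m ≈ 11.85 mm

11.85 mm


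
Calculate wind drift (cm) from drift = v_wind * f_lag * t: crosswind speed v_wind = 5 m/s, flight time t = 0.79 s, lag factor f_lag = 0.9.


drift = v_wind * lag * t = 5 * 0.9 * 0.79 = 3.555 m ≈ 355.5 cm

355.5 cm


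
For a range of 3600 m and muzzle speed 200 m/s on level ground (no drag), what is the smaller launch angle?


sin(2*theta) = R*g/v0^2 = 3600*9.81/200^2 = 0.8829, theta = arcsin(0.8829)/2 = 31°

31 degrees


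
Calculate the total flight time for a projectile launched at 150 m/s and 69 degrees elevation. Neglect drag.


T = 2*v0*sin(theta)/g = 2*150*sin(69°)/9.81 = 28.55 s

28.55 s


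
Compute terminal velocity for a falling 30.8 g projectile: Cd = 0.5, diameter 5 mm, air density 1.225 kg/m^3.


A = pi*(d/2)^2 = pi*(5/2000)^2 = 1.96350e-05 m^2
vt = sqrt(2mg/(Cd*rho*A)) = sqrt(2*0.0308*9.81/(0.5 * 1.225 * 1.96350e-05)) = 224.2 m/s

224.2 m/s


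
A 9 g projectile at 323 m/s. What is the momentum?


p = m*v = 0.009*323 = 2.907 kg·m/s

2.907 kg·m/s


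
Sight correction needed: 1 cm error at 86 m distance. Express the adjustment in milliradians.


1 mrad subtends 1 cm per 10 m of range, so adj = error_cm / (dist_m / 10) = 1 / (86/10) = 0.1163 mrad

0.1163 mrad


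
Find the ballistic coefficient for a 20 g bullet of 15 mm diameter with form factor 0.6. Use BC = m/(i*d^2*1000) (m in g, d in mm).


BC = m/(i*d^2*1000) = 20/(0.6 * 15^2 * 1000) = 0.0001481

0.0001481


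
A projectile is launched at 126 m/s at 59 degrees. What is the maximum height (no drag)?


H = (v0*sin(theta))^2 / (2g) = (126*sin(59°))^2 / (2*9.81) = 594.5 m

594.5 m


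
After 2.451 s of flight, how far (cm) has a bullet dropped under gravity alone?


drop = 0.5*g*t^2 = 0.5*9.81*2.451^2 = 29.4663 m ≈ 2947 cm

2947 cm


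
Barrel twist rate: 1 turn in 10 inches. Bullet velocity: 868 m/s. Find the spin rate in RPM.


twist_m = 10*0.0254 = 0.254 m
spin = v/twist = 868/0.254 = 3417.323 rev/s
RPM = spin*60 = 3417.323*60 ≈ 205039 RPM

205039 RPM


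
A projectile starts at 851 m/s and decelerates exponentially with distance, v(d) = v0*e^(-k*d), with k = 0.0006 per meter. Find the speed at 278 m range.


v = v0*exp(-k*d) = 851*exp(-0.0006*278) = 720.3 m/s

720.3 m/s


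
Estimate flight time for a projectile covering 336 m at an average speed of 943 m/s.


t = d/v = 336/943 = 0.3563 s

0.3563 s


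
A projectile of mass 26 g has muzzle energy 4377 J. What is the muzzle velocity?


v = sqrt(2*E/m) = sqrt(2*4377/0.026) = 580.3 m/s

580.3 m/s


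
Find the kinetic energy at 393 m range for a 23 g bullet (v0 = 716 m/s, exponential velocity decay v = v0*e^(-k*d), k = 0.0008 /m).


v = v0*exp(-k*d) = 716*exp(-0.0008*393) = 522.842 m/s
E = 0.5*m*v^2 = 0.5*0.023*522.842^2 = 3144 J

3144 J


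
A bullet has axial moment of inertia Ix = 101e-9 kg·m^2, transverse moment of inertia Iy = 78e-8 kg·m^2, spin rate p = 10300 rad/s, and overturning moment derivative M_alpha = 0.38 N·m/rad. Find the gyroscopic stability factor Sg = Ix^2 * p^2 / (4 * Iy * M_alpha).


Sg = Ix^2 * p^2 / (4 * Iy * M_alpha) = (101e-9)^2 * 10300^2 / (4 * 78e-8 * 0.38) = 0.9128

0.9128


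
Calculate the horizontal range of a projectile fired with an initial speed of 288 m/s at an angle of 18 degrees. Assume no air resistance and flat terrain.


R = v0^2 * sin(2*theta) / g = 288^2 * sin(2*18°) / 9.81 = 4970 m

4970 m


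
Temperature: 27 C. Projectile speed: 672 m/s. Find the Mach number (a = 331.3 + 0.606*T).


a = 331.3 + 0.606*(27) = 347.662 m/s
M = v/a = 672/347.662 = 1.933

1.933


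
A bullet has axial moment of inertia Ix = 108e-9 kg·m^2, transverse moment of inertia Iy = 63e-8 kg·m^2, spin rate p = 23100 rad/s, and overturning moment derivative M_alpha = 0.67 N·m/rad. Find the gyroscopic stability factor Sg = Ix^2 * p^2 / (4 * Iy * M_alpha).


Sg = Ix^2 * p^2 / (4 * Iy * M_alpha) = (108e-9)^2 * 23100^2 / (4 * 63e-8 * 0.67) = 3.686

3.686


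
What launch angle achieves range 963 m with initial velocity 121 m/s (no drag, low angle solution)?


sin(2*theta) = R*g/v0^2 = 963*9.81/121^2 = 0.645245, theta = arcsin(0.645245)/2 = 20.09°

20.09 degrees


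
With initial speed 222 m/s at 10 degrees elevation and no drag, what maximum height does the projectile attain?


H = (v0*sin(theta))^2 / (2g) = (222*sin(10°))^2 / (2*9.81) = 75.74 m

75.74 m


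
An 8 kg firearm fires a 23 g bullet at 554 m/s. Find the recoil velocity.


v_recoil = m_p * v_p / m_gun = 0.023 * 554 / 8 = 1.593 m/s

1.593 m/s


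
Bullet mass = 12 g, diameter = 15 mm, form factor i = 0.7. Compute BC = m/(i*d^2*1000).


BC = m/(i*d^2*1000) = 12/(0.7 * 15^2 * 1000) = 7.619e-05

7.619e-05


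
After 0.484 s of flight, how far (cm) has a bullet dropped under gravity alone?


drop = 0.5*g*t^2 = 0.5*9.81*0.484^2 = 1.14903 m ≈ 114.9 cm

114.9 cm


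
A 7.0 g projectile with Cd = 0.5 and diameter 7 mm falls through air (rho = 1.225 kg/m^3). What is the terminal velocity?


A = pi*(d/2)^2 = pi*(7/2000)^2 = 3.84845e-05 m^2
vt = sqrt(2mg/(Cd*rho*A)) = sqrt(2*0.007*9.81/(0.5 * 1.225 * 3.84845e-05)) = 76.33 m/s

76.33 m/s


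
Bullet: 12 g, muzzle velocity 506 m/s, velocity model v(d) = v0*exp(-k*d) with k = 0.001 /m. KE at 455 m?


v = v0*exp(-k*d) = 506*exp(-0.001*455) = 321.031 m/s
E = 0.5*m*v^2 = 0.5*0.012*321.031^2 = 618.4 J

618.4 J


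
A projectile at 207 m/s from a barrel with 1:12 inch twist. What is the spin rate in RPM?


twist_m = 12*0.0254 = 0.3048 m
spin = v/twist = 207/0.3048 = 679.1339 rev/s
RPM = spin*60 = 679.1339*60 ≈ 40748 RPM

40748 RPM


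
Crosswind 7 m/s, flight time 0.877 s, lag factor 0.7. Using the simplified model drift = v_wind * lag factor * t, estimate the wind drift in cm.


drift = v_wind * lag * t = 7 * 0.7 * 0.877 = 4.2973 m ≈ 429.7 cm

429.7 cm


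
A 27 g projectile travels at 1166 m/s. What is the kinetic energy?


E = 0.5*m*v^2 = 0.5*0.027*1166^2 = 18354 J

18354 J


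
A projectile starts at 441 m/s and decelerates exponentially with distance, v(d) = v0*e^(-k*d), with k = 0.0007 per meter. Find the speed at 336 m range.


v = v0*exp(-k*d) = 441*exp(-0.0007*336) = 348.6 m/s

348.6 m/s


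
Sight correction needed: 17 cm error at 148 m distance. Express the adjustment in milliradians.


1 mrad subtends 1 cm per 10 m of range, so adj = error_cm / (dist_m / 10) = 17 / (148/10) = 1.149 mrad

1.149 mrad


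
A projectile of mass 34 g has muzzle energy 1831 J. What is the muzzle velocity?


v = sqrt(2*E/m) = sqrt(2*1831/0.034) = 328.2 m/s

328.2 m/s


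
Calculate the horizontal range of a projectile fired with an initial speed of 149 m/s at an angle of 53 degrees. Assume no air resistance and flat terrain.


R = v0^2 * sin(2*theta) / g = 149^2 * sin(2*53°) / 9.81 = 2175 m

2175 m


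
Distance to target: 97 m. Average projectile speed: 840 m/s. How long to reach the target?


t = d/v = 97/840 = 0.1155 s

0.1155 s


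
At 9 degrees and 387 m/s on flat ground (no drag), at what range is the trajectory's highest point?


R = v0^2*sin(2*theta)/g = 387^2*sin(2*9°)/9.81 = 4717.75 m
apex_dist = R/2 = 4717.75/2 = 2359 m

2359 m


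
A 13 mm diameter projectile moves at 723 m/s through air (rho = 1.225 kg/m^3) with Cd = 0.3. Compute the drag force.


A = pi*(d/2)^2 = pi*(13/2000)^2 = 1.32732e-04 m^2
Fd = 0.5*Cd*rho*A*v^2 = 0.5*0.3*1.225*1.32732e-04*723^2 = 12.75 N

12.75 N


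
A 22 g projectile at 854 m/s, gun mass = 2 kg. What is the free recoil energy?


v_r = m_p*v_p/m_gun = 0.022*854/2 = 9.394 m/s, E_r = 0.5*m_gun*v_r^2 = 0.5*2*9.394^2 = 88.25 J

88.25 J


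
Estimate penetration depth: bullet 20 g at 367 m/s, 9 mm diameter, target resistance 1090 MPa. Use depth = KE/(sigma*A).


A = pi*(d/2)^2 = pi*(9/2)^2 = 63.6173 mm^2
E = 0.5*m*v^2 = 0.5*0.02*367^2 = 1346.89 J
depth = E/(sigma*A) = 1346.89 J / (1090 MPa * 63.6173 mm^2) = 1346.89/(1090 * 63.6173) m = 0.0194236 m ≈ 19.42 mm

19.42 mm


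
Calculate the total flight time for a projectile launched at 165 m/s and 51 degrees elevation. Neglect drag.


T = 2*v0*sin(theta)/g = 2*165*sin(51°)/9.81 = 26.14 s

26.14 s


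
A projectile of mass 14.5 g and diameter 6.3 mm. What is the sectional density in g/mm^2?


SD = m/d^2 = 14.5/6.3^2 = 0.3653 g/mm^2

0.3653 g/mm^2


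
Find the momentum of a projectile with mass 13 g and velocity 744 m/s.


p = m*v = 0.013*744 = 9.672 kg·m/s

9.672 kg·m/s


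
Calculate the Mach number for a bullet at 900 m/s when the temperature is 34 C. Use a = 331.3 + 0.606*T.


a = 331.3 + 0.606*(34) = 351.904 m/s
M = v/a = 900/351.904 = 2.558

2.558


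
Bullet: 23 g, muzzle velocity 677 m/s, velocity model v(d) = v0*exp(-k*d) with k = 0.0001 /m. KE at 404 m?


v = v0*exp(-k*d) = 677*exp(-0.0001*404) = 650.194 m/s
E = 0.5*m*v^2 = 0.5*0.023*650.194^2 = 4862 J

4862 J


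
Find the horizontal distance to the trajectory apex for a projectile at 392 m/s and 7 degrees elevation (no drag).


R = v0^2*sin(2*theta)/g = 392^2*sin(2*7°)/9.81 = 3789.47 m
apex_dist = R/2 = 3789.47/2 = 1895 m

1895 m


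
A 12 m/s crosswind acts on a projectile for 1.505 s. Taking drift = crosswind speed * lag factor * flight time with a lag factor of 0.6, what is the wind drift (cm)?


drift = v_wind * lag * t = 12 * 0.6 * 1.505 = 10.836 m ≈ 1084 cm

1084 cm


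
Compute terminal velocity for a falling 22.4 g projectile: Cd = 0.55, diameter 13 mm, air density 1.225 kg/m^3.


A = pi*(d/2)^2 = pi*(13/2000)^2 = 1.32732e-04 m^2
vt = sqrt(2mg/(Cd*rho*A)) = sqrt(2*0.0224*9.81/(0.55 * 1.225 * 1.32732e-04)) = 70.1 m/s

70.1 m/s


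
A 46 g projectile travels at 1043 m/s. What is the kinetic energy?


E = 0.5*m*v^2 = 0.5*0.046*1043^2 = 25021 J

25021 J


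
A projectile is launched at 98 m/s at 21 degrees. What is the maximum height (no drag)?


H = (v0*sin(theta))^2 / (2g) = (98*sin(21°))^2 / (2*9.81) = 62.87 m

62.87 m


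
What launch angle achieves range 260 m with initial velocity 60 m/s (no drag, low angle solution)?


sin(2*theta) = R*g/v0^2 = 260*9.81/60^2 = 0.7085, theta = arcsin(0.7085)/2 = 22.56°

22.56 degrees


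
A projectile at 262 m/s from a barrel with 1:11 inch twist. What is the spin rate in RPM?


twist_m = 11*0.0254 = 0.2794 m
spin = v/twist = 262/0.2794 = 937.7237 rev/s
RPM = spin*60 = 937.7237*60 ≈ 56263 RPM

56263 RPM


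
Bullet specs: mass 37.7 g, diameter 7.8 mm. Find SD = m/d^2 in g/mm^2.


SD = m/d^2 = 37.7/7.8^2 = 0.6197 g/mm^2

0.6197 g/mm^2


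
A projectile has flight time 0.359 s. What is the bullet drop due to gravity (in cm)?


drop = 0.5*g*t^2 = 0.5*9.81*0.359^2 = 0.632161 m ≈ 63.22 cm

63.22 cm


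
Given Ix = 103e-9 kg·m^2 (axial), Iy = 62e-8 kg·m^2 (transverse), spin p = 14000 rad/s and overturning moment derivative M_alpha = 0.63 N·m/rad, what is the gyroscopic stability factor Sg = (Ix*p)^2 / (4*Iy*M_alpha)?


Sg = Ix^2 * p^2 / (4 * Iy * M_alpha) = (103e-9)^2 * 14000^2 / (4 * 62e-8 * 0.63) = 1.331

1.331


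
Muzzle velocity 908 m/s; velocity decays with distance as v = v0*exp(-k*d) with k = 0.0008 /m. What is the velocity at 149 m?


v = v0*exp(-k*d) = 908*exp(-0.0008*149) = 806 m/s

806 m/s


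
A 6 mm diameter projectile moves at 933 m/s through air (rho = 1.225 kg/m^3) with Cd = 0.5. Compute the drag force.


A = pi*(d/2)^2 = pi*(6/2000)^2 = 2.82743e-05 m^2
Fd = 0.5*Cd*rho*A*v^2 = 0.5*0.5*1.225*2.82743e-05*933^2 = 7.538 N

7.538 N


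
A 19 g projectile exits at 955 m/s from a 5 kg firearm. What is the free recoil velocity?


v_recoil = m_p * v_p / m_gun = 0.019 * 955 / 5 = 3.629 m/s

3.629 m/s


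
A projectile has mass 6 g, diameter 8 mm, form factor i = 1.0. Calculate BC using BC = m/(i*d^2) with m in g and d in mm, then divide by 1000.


BC = m/(i*d^2*1000) = 6/(1.0 * 8^2 * 1000) = 9.375e-05

9.375e-05


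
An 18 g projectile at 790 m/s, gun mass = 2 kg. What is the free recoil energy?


v_r = m_p*v_p/m_gun = 0.018*790/2 = 7.11 m/s, E_r = 0.5*m_gun*v_r^2 = 0.5*2*7.11^2 = 50.55 J

50.55 J


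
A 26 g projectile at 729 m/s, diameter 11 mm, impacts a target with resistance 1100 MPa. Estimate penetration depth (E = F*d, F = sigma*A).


A = pi*(d/2)^2 = pi*(11/2)^2 = 95.0332 mm^2
E = 0.5*m*v^2 = 0.5*0.026*729^2 = 6908.73 J
depth = E/(sigma*A) = 6908.73 J / (1100 MPa * 95.0332 mm^2) = 6908.73/(1100 * 95.0332) m = 0.0660892 m ≈ 66.09 mm

66.09 mm


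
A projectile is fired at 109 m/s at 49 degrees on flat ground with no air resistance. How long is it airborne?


T = 2*v0*sin(theta)/g = 2*109*sin(49°)/9.81 = 16.77 s

16.77 s


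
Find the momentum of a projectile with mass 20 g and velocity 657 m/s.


p = m*v = 0.02*657 = 13.14 kg·m/s

13.14 kg·m/s


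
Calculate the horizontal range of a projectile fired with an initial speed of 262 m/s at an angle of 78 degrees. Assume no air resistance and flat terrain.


R = v0^2 * sin(2*theta) / g = 262^2 * sin(2*78°) / 9.81 = 2846 m

2846 m


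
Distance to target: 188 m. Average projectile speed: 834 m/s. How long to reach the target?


t = d/v = 188/834 = 0.2254 s

0.2254 s


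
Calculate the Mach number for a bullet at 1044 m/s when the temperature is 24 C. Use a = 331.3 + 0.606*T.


a = 331.3 + 0.606*(24) = 345.844 m/s
M = v/a = 1044/345.844 = 3.019

3.019


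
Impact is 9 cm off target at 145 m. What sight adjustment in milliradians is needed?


1 mrad subtends 1 cm per 10 m of range, so adj = error_cm / (dist_m / 10) = 9 / (145/10) = 0.6207 mrad

0.6207 mrad


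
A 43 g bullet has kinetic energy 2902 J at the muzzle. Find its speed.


v = sqrt(2*E/m) = sqrt(2*2902/0.043) = 367.4 m/s

367.4 m/s


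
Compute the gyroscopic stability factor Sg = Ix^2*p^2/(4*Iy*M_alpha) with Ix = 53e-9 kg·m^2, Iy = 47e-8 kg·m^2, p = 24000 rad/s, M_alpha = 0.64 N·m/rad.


Sg = Ix^2 * p^2 / (4 * Iy * M_alpha) = (53e-9)^2 * 24000^2 / (4 * 47e-8 * 0.64) = 1.345

1.345


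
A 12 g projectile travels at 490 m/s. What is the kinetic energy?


E = 0.5*m*v^2 = 0.5*0.012*490^2 = 1441 J

1441 J


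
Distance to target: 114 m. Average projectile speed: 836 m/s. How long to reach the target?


t = d/v = 114/836 = 0.1364 s

0.1364 s


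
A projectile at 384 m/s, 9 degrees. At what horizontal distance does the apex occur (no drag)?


R = v0^2*sin(2*theta)/g = 384^2*sin(2*9°)/9.81 = 4644.89 m
apex_dist = R/2 = 4644.89/2 = 2322 m

2322 m


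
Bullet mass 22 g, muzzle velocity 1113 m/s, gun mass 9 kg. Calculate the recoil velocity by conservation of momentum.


v_recoil = m_p * v_p / m_gun = 0.022 * 1113 / 9 = 2.721 m/s

2.721 m/s


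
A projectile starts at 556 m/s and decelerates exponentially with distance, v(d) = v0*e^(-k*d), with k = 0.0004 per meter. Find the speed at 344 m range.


v = v0*exp(-k*d) = 556*exp(-0.0004*344) = 484.5 m/s

484.5 m/s


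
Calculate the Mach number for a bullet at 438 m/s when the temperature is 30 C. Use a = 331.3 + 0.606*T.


a = 331.3 + 0.606*(30) = 349.48 m/s
M = v/a = 438/349.48 = 1.253

1.253


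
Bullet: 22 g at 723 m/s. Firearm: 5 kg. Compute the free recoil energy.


v_r = m_p*v_p/m_gun = 0.022*723/5 = 3.1812 m/s, E_r = 0.5*m_gun*v_r^2 = 0.5*5*3.1812^2 = 25.3 J

25.3 J


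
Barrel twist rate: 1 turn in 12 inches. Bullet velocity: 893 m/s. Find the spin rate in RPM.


twist_m = 12*0.0254 = 0.3048 m
spin = v/twist = 893/0.3048 = 2929.79 rev/s
RPM = spin*60 = 2929.79*60 ≈ 175787 RPM

175787 RPM


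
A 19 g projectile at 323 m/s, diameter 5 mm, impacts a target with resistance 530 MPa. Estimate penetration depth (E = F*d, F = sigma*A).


A = pi*(d/2)^2 = pi*(5/2)^2 = 19.635 mm^2
E = 0.5*m*v^2 = 0.5*0.019*323^2 = 991.125 J
depth = E/(sigma*A) = 991.125 J / (530 MPa * 19.635 mm^2) = 991.125/(530 * 19.635) m = 0.0952408 m ≈ 95.24 mm

95.24 mm


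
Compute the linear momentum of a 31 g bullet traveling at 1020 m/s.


p = m*v = 0.031*1020 = 31.62 kg·m/s

31.62 kg·m/s


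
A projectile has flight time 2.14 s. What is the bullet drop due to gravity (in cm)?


drop = 0.5*g*t^2 = 0.5*9.81*2.14^2 = 22.4629 m ≈ 2246 cm

2246 cm


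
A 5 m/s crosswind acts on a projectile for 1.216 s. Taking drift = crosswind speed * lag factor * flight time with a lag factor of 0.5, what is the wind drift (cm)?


drift = v_wind * lag * t = 5 * 0.5 * 1.216 = 3.04 m ≈ 304 cm

304 cm


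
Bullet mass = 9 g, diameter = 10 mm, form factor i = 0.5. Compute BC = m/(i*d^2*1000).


BC = m/(i*d^2*1000) = 9/(0.5 * 10^2 * 1000) = 0.00018

0.00018


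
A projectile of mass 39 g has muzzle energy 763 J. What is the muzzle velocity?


v = sqrt(2*E/m) = sqrt(2*763/0.039) = 197.8 m/s

197.8 m/s


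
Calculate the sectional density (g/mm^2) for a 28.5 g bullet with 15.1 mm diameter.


SD = m/d^2 = 28.5/15.1^2 = 0.125 g/mm^2

0.125 g/mm^2


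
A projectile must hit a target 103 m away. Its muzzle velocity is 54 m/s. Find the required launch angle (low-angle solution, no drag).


sin(2*theta) = R*g/v0^2 = 103*9.81/54^2 = 0.346512, theta = arcsin(0.346512)/2 = 10.14°

10.14 degrees


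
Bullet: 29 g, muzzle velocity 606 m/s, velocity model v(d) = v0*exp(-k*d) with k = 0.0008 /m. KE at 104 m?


v = v0*exp(-k*d) = 606*exp(-0.0008*104) = 557.621 m/s
E = 0.5*m*v^2 = 0.5*0.029*557.621^2 = 4509 J

4509 J


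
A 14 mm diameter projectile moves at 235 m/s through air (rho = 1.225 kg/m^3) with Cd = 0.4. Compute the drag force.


A = pi*(d/2)^2 = pi*(14/2000)^2 = 1.53938e-04 m^2
Fd = 0.5*Cd*rho*A*v^2 = 0.5*0.4*1.225*1.53938e-04*235^2 = 2.083 N

2.083 N


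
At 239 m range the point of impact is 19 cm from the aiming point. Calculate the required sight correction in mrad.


1 mrad subtends 1 cm per 10 m of range, so adj = error_cm / (dist_m / 10) = 19 / (239/10) = 0.795 mrad

0.795 mrad


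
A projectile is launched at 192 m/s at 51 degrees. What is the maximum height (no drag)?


H = (v0*sin(theta))^2 / (2g) = (192*sin(51°))^2 / (2*9.81) = 1135 m

1135 m


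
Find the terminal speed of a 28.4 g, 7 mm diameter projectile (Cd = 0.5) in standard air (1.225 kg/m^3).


A = pi*(d/2)^2 = pi*(7/2000)^2 = 3.84845e-05 m^2
vt = sqrt(2mg/(Cd*rho*A)) = sqrt(2*0.0284*9.81/(0.5 * 1.225 * 3.84845e-05)) = 153.7 m/s

153.7 m/s


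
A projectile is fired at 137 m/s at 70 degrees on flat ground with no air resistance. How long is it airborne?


T = 2*v0*sin(theta)/g = 2*137*sin(70°)/9.81 = 26.25 s

26.25 s


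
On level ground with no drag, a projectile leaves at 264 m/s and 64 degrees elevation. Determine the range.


R = v0^2 * sin(2*theta) / g = 264^2 * sin(2*64°) / 9.81 = 5598 m

5598 m


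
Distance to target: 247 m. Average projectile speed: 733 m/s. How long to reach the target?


t = d/v = 247/733 = 0.337 s

0.337 s


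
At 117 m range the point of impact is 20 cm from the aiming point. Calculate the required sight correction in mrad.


1 mrad subtends 1 cm per 10 m of range, so adj = error_cm / (dist_m / 10) = 20 / (117/10) = 1.709 mrad

1.709 mrad


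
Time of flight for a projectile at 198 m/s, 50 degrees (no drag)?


T = 2*v0*sin(theta)/g = 2*198*sin(50°)/9.81 = 30.92 s

30.92 s


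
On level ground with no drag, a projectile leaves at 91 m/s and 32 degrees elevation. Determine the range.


R = v0^2 * sin(2*theta) / g = 91^2 * sin(2*32°) / 9.81 = 758.7 m

758.7 m


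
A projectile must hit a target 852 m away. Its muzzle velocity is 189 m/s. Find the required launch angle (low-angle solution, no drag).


sin(2*theta) = R*g/v0^2 = 852*9.81/189^2 = 0.233983, theta = arcsin(0.233983)/2 = 6.766°

6.766 degrees


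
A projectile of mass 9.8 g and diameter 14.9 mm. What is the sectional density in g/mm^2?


SD = m/d^2 = 9.8/14.9^2 = 0.04414 g/mm^2

0.04414 g/mm^2


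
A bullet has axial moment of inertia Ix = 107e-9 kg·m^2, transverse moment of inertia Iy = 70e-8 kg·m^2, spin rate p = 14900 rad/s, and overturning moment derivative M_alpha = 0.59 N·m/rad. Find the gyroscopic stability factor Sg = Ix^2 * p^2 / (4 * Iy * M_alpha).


Sg = Ix^2 * p^2 / (4 * Iy * M_alpha) = (107e-9)^2 * 14900^2 / (4 * 70e-8 * 0.59) = 1.539

1.539


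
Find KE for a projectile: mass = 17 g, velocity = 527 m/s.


E = 0.5*m*v^2 = 0.5*0.017*527^2 = 2361 J

2361 J


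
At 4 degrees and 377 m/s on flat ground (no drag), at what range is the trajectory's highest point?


R = v0^2*sin(2*theta)/g = 377^2*sin(2*4°)/9.81 = 2016.36 m
apex_dist = R/2 = 2016.36/2 = 1008 m

1008 m


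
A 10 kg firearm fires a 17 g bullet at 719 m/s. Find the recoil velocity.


v_recoil = m_p * v_p / m_gun = 0.017 * 719 / 10 = 1.222 m/s

1.222 m/s


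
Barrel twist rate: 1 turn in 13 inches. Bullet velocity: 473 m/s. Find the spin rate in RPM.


twist_m = 13*0.0254 = 0.3302 m
spin = v/twist = 473/0.3302 = 1432.465 rev/s
RPM = spin*60 = 1432.465*60 ≈ 85948 RPM

85948 RPM


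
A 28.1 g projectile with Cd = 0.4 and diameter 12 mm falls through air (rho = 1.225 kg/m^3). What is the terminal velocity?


A = pi*(d/2)^2 = pi*(12/2000)^2 = 1.13097e-04 m^2
vt = sqrt(2mg/(Cd*rho*A)) = sqrt(2*0.0281*9.81/(0.4 * 1.225 * 1.13097e-04)) = 99.74 m/s

99.74 m/s


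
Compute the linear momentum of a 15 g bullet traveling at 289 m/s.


p = m*v = 0.015*289 = 4.335 kg·m/s

4.335 kg·m/s


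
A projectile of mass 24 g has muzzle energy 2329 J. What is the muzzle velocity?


v = sqrt(2*E/m) = sqrt(2*2329/0.024) = 440.5 m/s

440.5 m/s


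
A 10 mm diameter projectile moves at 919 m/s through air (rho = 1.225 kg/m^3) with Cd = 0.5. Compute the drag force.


A = pi*(d/2)^2 = pi*(10/2000)^2 = 7.85398e-05 m^2
Fd = 0.5*Cd*rho*A*v^2 = 0.5*0.5*1.225*7.85398e-05*919^2 = 20.31 N

20.31 N


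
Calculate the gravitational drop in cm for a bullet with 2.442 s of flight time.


drop = 0.5*g*t^2 = 0.5*9.81*2.442^2 = 29.2503 m ≈ 2925 cm

2925 cm


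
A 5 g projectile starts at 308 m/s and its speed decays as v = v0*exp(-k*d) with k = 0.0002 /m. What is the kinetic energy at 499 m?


v = v0*exp(-k*d) = 308*exp(-0.0002*499) = 278.746 m/s
E = 0.5*m*v^2 = 0.5*0.005*278.746^2 = 194.2 J

194.2 J


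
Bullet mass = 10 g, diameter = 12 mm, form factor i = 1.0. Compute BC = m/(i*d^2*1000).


BC = m/(i*d^2*1000) = 10/(1.0 * 12^2 * 1000) = 6.944e-05

6.944e-05


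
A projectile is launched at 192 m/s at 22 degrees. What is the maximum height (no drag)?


H = (v0*sin(theta))^2 / (2g) = (192*sin(22°))^2 / (2*9.81) = 263.7 m

263.7 m


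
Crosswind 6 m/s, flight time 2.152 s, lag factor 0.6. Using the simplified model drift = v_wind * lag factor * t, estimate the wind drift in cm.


drift = v_wind * lag * t = 6 * 0.6 * 2.152 = 7.7472 m ≈ 774.7 cm

774.7 cm


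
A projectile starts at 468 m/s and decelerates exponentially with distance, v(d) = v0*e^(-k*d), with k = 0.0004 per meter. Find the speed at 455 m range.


v = v0*exp(-k*d) = 468*exp(-0.0004*455) = 390.1 m/s

390.1 m/s


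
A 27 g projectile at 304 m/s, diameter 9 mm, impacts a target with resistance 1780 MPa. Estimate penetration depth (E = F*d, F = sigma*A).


A = pi*(d/2)^2 = pi*(9/2)^2 = 63.6173 mm^2
E = 0.5*m*v^2 = 0.5*0.027*304^2 = 1247.62 J
depth = E/(sigma*A) = 1247.62 J / (1780 MPa * 63.6173 mm^2) = 1247.62/(1780 * 63.6173) m = 0.0110176 m ≈ 11.02 mm

11.02 mm


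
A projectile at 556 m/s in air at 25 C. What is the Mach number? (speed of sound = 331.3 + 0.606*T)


a = 331.3 + 0.606*(25) = 346.45 m/s
M = v/a = 556/346.45 = 1.605

1.605


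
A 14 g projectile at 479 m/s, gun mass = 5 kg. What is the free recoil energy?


v_r = m_p*v_p/m_gun = 0.014*479/5 = 1.3412 m/s, E_r = 0.5*m_gun*v_r^2 = 0.5*5*1.3412^2 = 4.497 J

4.497 J


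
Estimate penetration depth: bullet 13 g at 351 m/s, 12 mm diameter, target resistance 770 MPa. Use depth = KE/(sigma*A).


A = pi*(d/2)^2 = pi*(12/2)^2 = 113.097 mm^2
E = 0.5*m*v^2 = 0.5*0.013*351^2 = 800.806 J
depth = E/(sigma*A) = 800.806 J / (770 MPa * 113.097 mm^2) = 800.806/(770 * 113.097) m = 0.00919569 m ≈ 9.196 mm

9.196 mm


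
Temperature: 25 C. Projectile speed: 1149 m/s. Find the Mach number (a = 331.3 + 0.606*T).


a = 331.3 + 0.606*(25) = 346.45 m/s
M = v/a = 1149/346.45 = 3.316

3.316


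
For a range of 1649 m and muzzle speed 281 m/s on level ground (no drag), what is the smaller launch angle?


sin(2*theta) = R*g/v0^2 = 1649*9.81/281^2 = 0.204869, theta = arcsin(0.204869)/2 = 5.911°

5.911 degrees


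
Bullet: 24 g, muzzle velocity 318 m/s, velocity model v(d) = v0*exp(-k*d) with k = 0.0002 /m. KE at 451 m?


v = v0*exp(-k*d) = 318*exp(-0.0002*451) = 290.572 m/s
E = 0.5*m*v^2 = 0.5*0.024*290.572^2 = 1013 J

1013 J


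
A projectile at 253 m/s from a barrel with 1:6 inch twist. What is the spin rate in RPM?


twist_m = 6*0.0254 = 0.1524 m
spin = v/twist = 253/0.1524 = 1660.105 rev/s
RPM = spin*60 = 1660.105*60 ≈ 99606 RPM

99606 RPM


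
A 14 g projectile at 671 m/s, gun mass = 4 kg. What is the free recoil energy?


v_r = m_p*v_p/m_gun = 0.014*671/4 = 2.3485 m/s, E_r = 0.5*m_gun*v_r^2 = 0.5*4*2.3485^2 = 11.03 J

11.03 J


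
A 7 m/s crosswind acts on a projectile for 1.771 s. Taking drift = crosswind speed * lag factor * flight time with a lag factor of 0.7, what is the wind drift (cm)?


drift = v_wind * lag * t = 7 * 0.7 * 1.771 = 8.6779 m ≈ 867.8 cm

867.8 cm


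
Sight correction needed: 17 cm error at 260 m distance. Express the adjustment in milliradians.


1 mrad subtends 1 cm per 10 m of range, so adj = error_cm / (dist_m / 10) = 17 / (260/10) = 0.6538 mrad

0.6538 mrad


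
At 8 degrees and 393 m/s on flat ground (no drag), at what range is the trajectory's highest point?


R = v0^2*sin(2*theta)/g = 393^2*sin(2*8°)/9.81 = 4339.64 m
apex_dist = R/2 = 4339.64/2 = 2170 m

2170 m


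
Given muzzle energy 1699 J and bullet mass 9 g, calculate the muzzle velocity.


v = sqrt(2*E/m) = sqrt(2*1699/0.009) = 614.5 m/s

614.5 m/s


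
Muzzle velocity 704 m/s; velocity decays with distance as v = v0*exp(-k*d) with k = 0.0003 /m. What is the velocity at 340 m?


v = v0*exp(-k*d) = 704*exp(-0.0003*340) = 635.7 m/s

635.7 m/s


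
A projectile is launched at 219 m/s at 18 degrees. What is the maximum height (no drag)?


H = (v0*sin(theta))^2 / (2g) = (219*sin(18°))^2 / (2*9.81) = 233.4 m

233.4 m


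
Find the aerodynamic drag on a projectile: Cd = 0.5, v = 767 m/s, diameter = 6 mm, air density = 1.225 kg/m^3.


A = pi*(d/2)^2 = pi*(6/2000)^2 = 2.82743e-05 m^2
Fd = 0.5*Cd*rho*A*v^2 = 0.5*0.5*1.225*2.82743e-05*767^2 = 5.094 N

5.094 N


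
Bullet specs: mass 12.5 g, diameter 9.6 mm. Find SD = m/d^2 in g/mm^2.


SD = m/d^2 = 12.5/9.6^2 = 0.1356 g/mm^2

0.1356 g/mm^2


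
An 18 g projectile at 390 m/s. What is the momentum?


p = m*v = 0.018*390 = 7.02 kg·m/s

7.02 kg·m/s


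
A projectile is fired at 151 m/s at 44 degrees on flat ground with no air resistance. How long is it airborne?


T = 2*v0*sin(theta)/g = 2*151*sin(44°)/9.81 = 21.38 s

21.38 s


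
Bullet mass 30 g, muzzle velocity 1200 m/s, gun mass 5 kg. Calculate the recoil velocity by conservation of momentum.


v_recoil = m_p * v_p / m_gun = 0.03 * 1200 / 5 = 7.2 m/s

7.2 m/s


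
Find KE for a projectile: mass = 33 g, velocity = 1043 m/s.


E = 0.5*m*v^2 = 0.5*0.033*1043^2 = 17950 J

17950 J


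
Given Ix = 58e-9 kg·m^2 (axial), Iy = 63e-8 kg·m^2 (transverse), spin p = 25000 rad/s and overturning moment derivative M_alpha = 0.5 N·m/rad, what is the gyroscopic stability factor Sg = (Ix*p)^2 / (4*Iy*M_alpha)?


Sg = Ix^2 * p^2 / (4 * Iy * M_alpha) = (58e-9)^2 * 25000^2 / (4 * 63e-8 * 0.5) = 1.669

1.669


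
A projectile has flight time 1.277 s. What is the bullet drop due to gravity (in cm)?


drop = 0.5*g*t^2 = 0.5*9.81*1.277^2 = 7.99873 m ≈ 799.9 cm

799.9 cm


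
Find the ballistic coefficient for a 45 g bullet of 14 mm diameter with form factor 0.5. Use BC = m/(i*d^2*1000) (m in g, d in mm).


BC = m/(i*d^2*1000) = 45/(0.5 * 14^2 * 1000) = 0.0004592

0.0004592


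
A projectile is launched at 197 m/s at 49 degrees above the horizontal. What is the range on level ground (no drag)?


R = v0^2 * sin(2*theta) / g = 197^2 * sin(2*49°) / 9.81 = 3918 m

3918 m


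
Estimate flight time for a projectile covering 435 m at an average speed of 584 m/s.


t = d/v = 435/584 = 0.7449 s

0.7449 s


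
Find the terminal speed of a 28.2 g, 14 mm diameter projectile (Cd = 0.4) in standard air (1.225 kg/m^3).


A = pi*(d/2)^2 = pi*(14/2000)^2 = 1.53938e-04 m^2
vt = sqrt(2mg/(Cd*rho*A)) = sqrt(2*0.0282*9.81/(0.4 * 1.225 * 1.53938e-04)) = 85.65 m/s

85.65 m/s


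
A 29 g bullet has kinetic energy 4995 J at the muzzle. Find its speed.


v = sqrt(2*E/m) = sqrt(2*4995/0.029) = 586.9 m/s

586.9 m/s


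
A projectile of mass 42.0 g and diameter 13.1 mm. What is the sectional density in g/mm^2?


SD = m/d^2 = 42.0/13.1^2 = 0.2447 g/mm^2

0.2447 g/mm^2


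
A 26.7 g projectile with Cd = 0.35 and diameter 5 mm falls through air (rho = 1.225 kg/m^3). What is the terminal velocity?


A = pi*(d/2)^2 = pi*(5/2000)^2 = 1.96350e-05 m^2
vt = sqrt(2mg/(Cd*rho*A)) = sqrt(2*0.0267*9.81/(0.35 * 1.225 * 1.96350e-05)) = 249.5 m/s

249.5 m/s


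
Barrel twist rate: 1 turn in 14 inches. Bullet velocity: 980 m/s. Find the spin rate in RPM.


twist_m = 14*0.0254 = 0.3556 m
spin = v/twist = 980/0.3556 = 2755.906 rev/s
RPM = spin*60 = 2755.906*60 ≈ 165354 RPM

165354 RPM


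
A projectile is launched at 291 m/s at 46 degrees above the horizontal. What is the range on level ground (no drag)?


R = v0^2 * sin(2*theta) / g = 291^2 * sin(2*46°) / 9.81 = 8627 m

8627 m


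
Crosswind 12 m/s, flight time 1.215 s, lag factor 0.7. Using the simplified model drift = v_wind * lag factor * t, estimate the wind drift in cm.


drift = v_wind * lag * t = 12 * 0.7 * 1.215 = 10.206 m ≈ 1021 cm

1021 cm


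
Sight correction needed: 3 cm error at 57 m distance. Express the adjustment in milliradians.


1 mrad subtends 1 cm per 10 m of range, so adj = error_cm / (dist_m / 10) = 3 / (57/10) = 0.5263 mrad

0.5263 mrad


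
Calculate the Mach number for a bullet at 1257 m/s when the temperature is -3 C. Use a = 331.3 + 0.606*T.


a = 331.3 + 0.606*(-3) = 329.482 m/s
M = v/a = 1257/329.482 = 3.815

3.815


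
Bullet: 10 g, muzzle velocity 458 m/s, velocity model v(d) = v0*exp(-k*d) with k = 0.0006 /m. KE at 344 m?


v = v0*exp(-k*d) = 458*exp(-0.0006*344) = 372.586 m/s
E = 0.5*m*v^2 = 0.5*0.01*372.586^2 = 694.1 J

694.1 J


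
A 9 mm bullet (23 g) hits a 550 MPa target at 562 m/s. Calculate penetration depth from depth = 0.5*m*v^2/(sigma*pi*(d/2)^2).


A = pi*(d/2)^2 = pi*(9/2)^2 = 63.6173 mm^2
E = 0.5*m*v^2 = 0.5*0.023*562^2 = 3632.21 J
depth = E/(sigma*A) = 3632.21 J / (550 MPa * 63.6173 mm^2) = 3632.21/(550 * 63.6173) m = 0.103808 m ≈ 103.8 mm

103.8 mm


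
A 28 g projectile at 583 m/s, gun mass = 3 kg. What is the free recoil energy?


v_r = m_p*v_p/m_gun = 0.028*583/3 = 5.44133 m/s, E_r = 0.5*m_gun*v_r^2 = 0.5*3*5.44133^2 = 44.41 J

44.41 J


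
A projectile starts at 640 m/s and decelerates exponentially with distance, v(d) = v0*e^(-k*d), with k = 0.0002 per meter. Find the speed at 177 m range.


v = v0*exp(-k*d) = 640*exp(-0.0002*177) = 617.7 m/s

617.7 m/s


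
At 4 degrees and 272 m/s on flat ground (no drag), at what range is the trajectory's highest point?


R = v0^2*sin(2*theta)/g = 272^2*sin(2*4°)/9.81 = 1049.6 m
apex_dist = R/2 = 1049.6/2 = 524.8 m

524.8 m


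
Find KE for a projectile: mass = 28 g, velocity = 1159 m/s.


E = 0.5*m*v^2 = 0.5*0.028*1159^2 = 18806 J

18806 J


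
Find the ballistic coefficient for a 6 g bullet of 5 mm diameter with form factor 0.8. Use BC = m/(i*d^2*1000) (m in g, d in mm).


BC = m/(i*d^2*1000) = 6/(0.8 * 5^2 * 1000) = 0.0003

0.0003


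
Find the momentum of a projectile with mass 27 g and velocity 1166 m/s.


p = m*v = 0.027*1166 = 31.48 kg·m/s

31.48 kg·m/s


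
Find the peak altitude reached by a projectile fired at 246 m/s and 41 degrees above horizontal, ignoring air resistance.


H = (v0*sin(theta))^2 / (2g) = (246*sin(41°))^2 / (2*9.81) = 1328 m

1328 m


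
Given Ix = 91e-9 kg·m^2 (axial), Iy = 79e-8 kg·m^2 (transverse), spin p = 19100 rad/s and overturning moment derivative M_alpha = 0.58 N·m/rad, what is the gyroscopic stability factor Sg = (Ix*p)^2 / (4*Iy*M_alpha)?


Sg = Ix^2 * p^2 / (4 * Iy * M_alpha) = (91e-9)^2 * 19100^2 / (4 * 79e-8 * 0.58) = 1.648

1.648


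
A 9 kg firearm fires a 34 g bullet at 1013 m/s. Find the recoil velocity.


v_recoil = m_p * v_p / m_gun = 0.034 * 1013 / 9 = 3.827 m/s

3.827 m/s


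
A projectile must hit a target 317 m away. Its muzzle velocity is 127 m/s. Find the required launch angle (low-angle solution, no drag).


sin(2*theta) = R*g/v0^2 = 317*9.81/127^2 = 0.192806, theta = arcsin(0.192806)/2 = 5.558°

5.558 degrees
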